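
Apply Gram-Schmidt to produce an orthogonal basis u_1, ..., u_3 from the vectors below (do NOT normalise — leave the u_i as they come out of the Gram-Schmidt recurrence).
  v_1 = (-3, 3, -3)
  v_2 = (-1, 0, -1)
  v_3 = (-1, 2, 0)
Orthogonal basis:
  u_1 = (-3, 3, -3)
  u_2 = (-1/3, -2/3, -1/3)
  u_3 = (-1/2, 0, 1/2)

Apply the Gram-Schmidt recurrence
  u_1 = v_1
  u_i = v_i − Σ_{j<i} ((v_i · u_j) / (u_j · u_j)) · u_j.

Step by step this gives:
  u_1 = (-3, 3, -3)
  u_2 = (-1/3, -2/3, -1/3)
  u_3 = (-1/2, 0, 1/2)

Orthogonality check:
  u_2 · u_1 = 0 (should be 0)
  u_3 · u_1 = 0 (should be 0)
  u_3 · u_2 = 0 (should be 0)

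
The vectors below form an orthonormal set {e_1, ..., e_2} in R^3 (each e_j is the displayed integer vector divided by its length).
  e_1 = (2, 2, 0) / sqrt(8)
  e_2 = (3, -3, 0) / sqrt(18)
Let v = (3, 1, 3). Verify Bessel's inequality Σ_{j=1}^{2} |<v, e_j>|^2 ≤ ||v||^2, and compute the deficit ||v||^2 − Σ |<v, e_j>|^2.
Σ |<v, e_j>|^2 = 10; ||v||^2 = 19; deficit = 9

Write each e_j = u_j / sqrt(<u_j, u_j>) where u_j is the displayed integer vector. Then <v, e_j> = <v, u_j> / sqrt(<u_j, u_j>), so |<v, e_j>|^2 = <v, u_j>^2 / <u_j, u_j>.
Coefficients: <v, e_1> = 8/sqrt(8), <v, e_2> = 6/sqrt(18).
Square and sum: Σ |<v, e_j>|^2 = 10.
Compute ||v||^2 = v·v = 19.
Deficit = 19 − 10 = 9 ≥ 0, confirming Bessel's inequality. (The deficit equals ||v − Σ <v,e_j> e_j||^2, the squared distance from v to span{e_j}.)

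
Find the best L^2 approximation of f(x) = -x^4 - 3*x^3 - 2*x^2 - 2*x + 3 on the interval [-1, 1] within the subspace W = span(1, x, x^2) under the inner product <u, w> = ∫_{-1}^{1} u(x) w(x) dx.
g(x) = -20*x^2/7 - 19*x/5 + 108/35

The best approximation g ∈ W is the orthogonal projection of f onto W. Writing g = a_0 + a_1 x + a_2 x^2, the coefficients solve the normal equations G · a = b where
  G_{ij} = <φ_i, φ_j> and b_i = <f, φ_i>, with φ_0 = 1, φ_1 = x, φ_2 = x^2.
G =
  [2, 0, 2/3]
  [0, 2/3, 0]
  [2/3, 0, 2/5],
b = (64/15, -38/15, 32/35).
Solving gives a_0 = 108/35, a_1 = -19/5, a_2 = -20/7, so
  g(x) = -20*x^2/7 - 19*x/5 + 108/35.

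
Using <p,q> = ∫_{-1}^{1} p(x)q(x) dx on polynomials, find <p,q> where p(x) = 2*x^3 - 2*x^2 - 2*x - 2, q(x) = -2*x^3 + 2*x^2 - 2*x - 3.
<p,q> = 464/35

Expand the product: p(x)·q(x) = -4*x^6 + 8*x^5 - 4*x^4 - 2*x^3 + 6*x^2 + 10*x + 6.
∫_{-1}^{1} of each monomial x^k gives [2/(k+1) if k even, 0 if k odd]. Integrating term-by-term (or equivalently evaluating the antiderivative F(x) = -4*x^7/7 + 4*x^6/3 - 4*x^5/5 - x^4/2 + 2*x^3 + 5*x^2 + 6*x at the endpoints):
  F(1) − F(−1) = 2617/210 − (-167/210) = 464/35.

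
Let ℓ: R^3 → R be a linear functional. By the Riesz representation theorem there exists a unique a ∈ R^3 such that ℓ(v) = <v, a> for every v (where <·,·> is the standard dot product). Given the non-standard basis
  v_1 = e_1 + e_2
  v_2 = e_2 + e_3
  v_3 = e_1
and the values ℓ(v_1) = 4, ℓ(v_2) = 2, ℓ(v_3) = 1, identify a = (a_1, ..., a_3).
a = (1, 3, -1)

Write a = (a_1, ..., a_3) in the standard basis. For each basis vector v_i, ℓ(v_i) = <v_i, a> is a linear equation in the a_j's. Collect the n equations into a matrix system V a = ℓ, where row i of V is v_i (expressed in the standard basis). Since V is invertible (lower-triangular with 1s on the diagonal, up to permutation), solve by back-substitution:
  V =
[[1, 1, 0],
 [0, 1, 1],
 [1, 0, 0]]
  V a = (4, 2, 1)
Solving gives a = (1, 3, -1).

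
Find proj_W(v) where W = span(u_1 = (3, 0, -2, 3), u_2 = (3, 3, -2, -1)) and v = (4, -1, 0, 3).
proj_W(v) = (1035/406, -117/203, -345/203, 1347/406)

Set up U = [u_1 | ... | u_2] ∈ R^(4×2). The projector onto W = col(U) is P = U (U^T U)^(-1) U^T.
Compute U^T U =
  [22, 10]
  [10, 23],
and U^T v = (21, 6).
Solve U^T U · c = U^T v for the coefficients: c = (423/406, -39/203). The projection is proj_W(v) = U c.
Check: (v - proj_W(v)) · u_1 = 0  (should be 0).
Check: (v - proj_W(v)) · u_2 = 0  (should be 0).
Result: proj_W(v) = (1035/406, -117/203, -345/203, 1347/406).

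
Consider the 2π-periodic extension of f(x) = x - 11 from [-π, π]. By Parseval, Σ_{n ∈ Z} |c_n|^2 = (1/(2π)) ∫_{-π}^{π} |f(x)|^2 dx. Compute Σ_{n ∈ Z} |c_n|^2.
Σ |c_n|^2 = π^2/3 + 121

Expand and integrate term by term over [-π, π]:
  ∫ (x)^2 dx = 1·(2π^3/3); ∫ 2·1·(-11)·x dx = 0 (odd integrand); ∫ (-11)^2 dx = 121·2π.
So (1/(2π)) ∫_{-π}^{π} (x - 11)^2 dx = 1π^2/3 + 121 = π^2/3 + 121.
Parseval ⇒ Σ |c_n|^2 = π^2/3 + 121.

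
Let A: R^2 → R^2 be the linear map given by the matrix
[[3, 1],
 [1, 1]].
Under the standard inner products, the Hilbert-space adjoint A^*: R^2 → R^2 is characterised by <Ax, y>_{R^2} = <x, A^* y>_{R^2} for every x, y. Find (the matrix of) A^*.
A^* = A^T =
[[3, 1],
 [1, 1]]

For real matrices with standard dot products, the defining identity <Ax, y> = <x, A^* y> gives (Ax)^T y = x^T (A^*) y, i.e. x^T A^T y = x^T (A^*) y. Since this holds for all x, y, we must have A^* = A^T. Therefore
A^* =
[[3, 1],
 [1, 1]].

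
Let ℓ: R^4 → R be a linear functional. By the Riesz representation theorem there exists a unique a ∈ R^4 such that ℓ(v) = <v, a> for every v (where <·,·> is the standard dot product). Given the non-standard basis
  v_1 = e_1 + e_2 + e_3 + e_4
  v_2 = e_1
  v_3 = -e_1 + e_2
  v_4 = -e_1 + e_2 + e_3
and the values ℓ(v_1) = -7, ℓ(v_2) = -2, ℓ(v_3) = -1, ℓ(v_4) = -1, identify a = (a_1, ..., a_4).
a = (-2, -3, 0, -2)

Write a = (a_1, ..., a_4) in the standard basis. For each basis vector v_i, ℓ(v_i) = <v_i, a> is a linear equation in the a_j's. Collect the n equations into a matrix system V a = ℓ, where row i of V is v_i (expressed in the standard basis). Since V is invertible (lower-triangular with 1s on the diagonal, up to permutation), solve by back-substitution:
  V =
[[1, 1, 1, 1],
 [1, 0, 0, 0],
 [-1, 1, 0, 0],
 [-1, 1, 1, 0]]
  V a = (-7, -2, -1, -1)
Solving gives a = (-2, -3, 0, -2).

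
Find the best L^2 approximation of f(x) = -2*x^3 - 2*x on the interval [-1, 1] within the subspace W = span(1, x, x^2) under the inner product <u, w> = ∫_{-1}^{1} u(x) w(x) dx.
g(x) = -16*x/5

The best approximation g ∈ W is the orthogonal projection of f onto W. Writing g = a_0 + a_1 x + a_2 x^2, the coefficients solve the normal equations G · a = b where
  G_{ij} = <φ_i, φ_j> and b_i = <f, φ_i>, with φ_0 = 1, φ_1 = x, φ_2 = x^2.
G =
  [2, 0, 2/3]
  [0, 2/3, 0]
  [2/3, 0, 2/5],
b = (0, -32/15, 0).
Solving gives a_0 = 0, a_1 = -16/5, a_2 = 0, so
  g(x) = -16*x/5.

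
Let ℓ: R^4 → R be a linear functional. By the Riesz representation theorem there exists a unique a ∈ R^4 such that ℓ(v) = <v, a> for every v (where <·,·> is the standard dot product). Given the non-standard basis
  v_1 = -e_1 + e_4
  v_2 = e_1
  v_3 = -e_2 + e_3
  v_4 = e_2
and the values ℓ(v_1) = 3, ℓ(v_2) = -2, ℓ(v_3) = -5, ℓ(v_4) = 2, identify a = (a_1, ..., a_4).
a = (-2, 2, -3, 1)

Write a = (a_1, ..., a_4) in the standard basis. For each basis vector v_i, ℓ(v_i) = <v_i, a> is a linear equation in the a_j's. Collect the n equations into a matrix system V a = ℓ, where row i of V is v_i (expressed in the standard basis). Since V is invertible (lower-triangular with 1s on the diagonal, up to permutation), solve by back-substitution:
  V =
[[-1, 0, 0, 1],
 [1, 0, 0, 0],
 [0, -1, 1, 0],
 [0, 1, 0, 0]]
  V a = (3, -2, -5, 2)
Solving gives a = (-2, 2, -3, 1).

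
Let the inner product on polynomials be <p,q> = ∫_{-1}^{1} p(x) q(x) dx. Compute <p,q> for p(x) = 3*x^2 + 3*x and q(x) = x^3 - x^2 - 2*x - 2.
<p,q> = -8

Expand the product: p(x)·q(x) = 3*x^5 - 9*x^3 - 12*x^2 - 6*x.
∫_{-1}^{1} of each monomial x^k gives [2/(k+1) if k even, 0 if k odd]. Integrating term-by-term (or equivalently evaluating the antiderivative F(x) = x^6/2 - 9*x^4/4 - 4*x^3 - 3*x^2 at the endpoints):
  F(1) − F(−1) = -35/4 − (-3/4) = -8.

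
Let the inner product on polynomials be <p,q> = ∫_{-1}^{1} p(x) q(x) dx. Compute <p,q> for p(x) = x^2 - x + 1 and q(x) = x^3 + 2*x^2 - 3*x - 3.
<p,q> = -64/15

Expand the product: p(x)·q(x) = x^5 + x^4 - 4*x^3 + 2*x^2 - 3.
∫_{-1}^{1} of each monomial x^k gives [2/(k+1) if k even, 0 if k odd]. Integrating term-by-term (or equivalently evaluating the antiderivative F(x) = x^6/6 + x^5/5 - x^4 + 2*x^3/3 - 3*x at the endpoints):
  F(1) − F(−1) = -89/30 − (13/10) = -64/15.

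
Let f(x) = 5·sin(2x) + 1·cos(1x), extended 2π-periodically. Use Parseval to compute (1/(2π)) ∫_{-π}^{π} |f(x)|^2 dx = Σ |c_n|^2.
Σ |c_n|^2 = 13

Expand |f|^2 and use orthogonality of {sin(nx), cos(mx)} on [-π, π]:
  ∫_{-π}^{π} sin(nx)^2 dx = π, ∫ cos(mx)^2 dx = π, and cross terms integrate to 0.
So ∫_{-π}^{π} f(x)^2 dx = 5^2 · π + 1^2 · π = (25 + 1)π.
Divide by 2π: (25 + 1)/2 = 13.
By Parseval, this equals Σ |c_n|^2.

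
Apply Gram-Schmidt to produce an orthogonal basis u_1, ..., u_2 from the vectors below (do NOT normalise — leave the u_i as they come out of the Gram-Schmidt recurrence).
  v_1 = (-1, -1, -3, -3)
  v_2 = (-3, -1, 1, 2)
Orthogonal basis:
  u_1 = (-1, -1, -3, -3)
  u_2 = (-13/4, -5/4, 1/4, 5/4)

Apply the Gram-Schmidt recurrence
  u_1 = v_1
  u_i = v_i − Σ_{j<i} ((v_i · u_j) / (u_j · u_j)) · u_j.

Step by step this gives:
  u_1 = (-1, -1, -3, -3)
  u_2 = (-13/4, -5/4, 1/4, 5/4)

Orthogonality check:
  u_2 · u_1 = 0 (should be 0)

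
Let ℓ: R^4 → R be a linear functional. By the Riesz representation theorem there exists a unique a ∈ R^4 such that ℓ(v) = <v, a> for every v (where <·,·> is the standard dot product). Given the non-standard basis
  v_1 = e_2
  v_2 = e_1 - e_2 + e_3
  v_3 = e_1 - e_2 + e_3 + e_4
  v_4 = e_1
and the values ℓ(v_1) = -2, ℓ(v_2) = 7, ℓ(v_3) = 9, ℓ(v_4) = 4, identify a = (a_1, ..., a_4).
a = (4, -2, 1, 2)

Write a = (a_1, ..., a_4) in the standard basis. For each basis vector v_i, ℓ(v_i) = <v_i, a> is a linear equation in the a_j's. Collect the n equations into a matrix system V a = ℓ, where row i of V is v_i (expressed in the standard basis). Since V is invertible (lower-triangular with 1s on the diagonal, up to permutation), solve by back-substitution:
  V =
[[0, 1, 0, 0],
 [1, -1, 1, 0],
 [1, -1, 1, 1],
 [1, 0, 0, 0]]
  V a = (-2, 7, 9, 4)
Solving gives a = (4, -2, 1, 2).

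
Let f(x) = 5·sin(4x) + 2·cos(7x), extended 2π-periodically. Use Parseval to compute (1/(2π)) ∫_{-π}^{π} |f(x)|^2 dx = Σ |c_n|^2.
Σ |c_n|^2 = 29/2

Expand |f|^2 and use orthogonality of {sin(nx), cos(mx)} on [-π, π]:
  ∫_{-π}^{π} sin(nx)^2 dx = π, ∫ cos(mx)^2 dx = π, and cross terms integrate to 0.
So ∫_{-π}^{π} f(x)^2 dx = 5^2 · π + 2^2 · π = (25 + 4)π.
Divide by 2π: (25 + 4)/2 = 29/2.
By Parseval, this equals Σ |c_n|^2.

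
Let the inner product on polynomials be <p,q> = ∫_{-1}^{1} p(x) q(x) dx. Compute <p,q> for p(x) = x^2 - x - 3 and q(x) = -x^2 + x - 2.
<p,q> = 58/5

Expand the product: p(x)·q(x) = -x^4 + 2*x^3 - x + 6.
∫_{-1}^{1} of each monomial x^k gives [2/(k+1) if k even, 0 if k odd]. Integrating term-by-term (or equivalently evaluating the antiderivative F(x) = -x^5/5 + x^4/2 - x^2/2 + 6*x at the endpoints):
  F(1) − F(−1) = 29/5 − (-29/5) = 58/5.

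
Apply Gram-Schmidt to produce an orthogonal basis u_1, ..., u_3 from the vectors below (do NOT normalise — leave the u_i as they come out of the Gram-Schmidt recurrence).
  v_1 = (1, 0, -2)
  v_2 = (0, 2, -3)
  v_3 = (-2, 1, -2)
Orthogonal basis:
  u_1 = (1, 0, -2)
  u_2 = (-6/5, 2, -3/5)
  u_3 = (-36/29, -27/29, -18/29)

Apply the Gram-Schmidt recurrence
  u_1 = v_1
  u_i = v_i − Σ_{j<i} ((v_i · u_j) / (u_j · u_j)) · u_j.

Step by step this gives:
  u_1 = (1, 0, -2)
  u_2 = (-6/5, 2, -3/5)
  u_3 = (-36/29, -27/29, -18/29)

Orthogonality check:
  u_2 · u_1 = 0 (should be 0)
  u_3 · u_1 = 0 (should be 0)
  u_3 · u_2 = 0 (should be 0)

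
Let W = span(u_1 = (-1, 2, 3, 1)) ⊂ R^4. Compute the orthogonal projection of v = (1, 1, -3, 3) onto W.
proj_W(v) = (1/3, -2/3, -1, -1/3)

Set up U = [u_1 | ... | u_1] ∈ R^(4×1). The projector onto W = col(U) is P = U (U^T U)^(-1) U^T.
Compute U^T U =
  [15],
and U^T v = (-5).
Solve U^T U · c = U^T v for the coefficients: c = (-1/3). The projection is proj_W(v) = U c.
Check: (v - proj_W(v)) · u_1 = 0  (should be 0).
Result: proj_W(v) = (1/3, -2/3, -1, -1/3).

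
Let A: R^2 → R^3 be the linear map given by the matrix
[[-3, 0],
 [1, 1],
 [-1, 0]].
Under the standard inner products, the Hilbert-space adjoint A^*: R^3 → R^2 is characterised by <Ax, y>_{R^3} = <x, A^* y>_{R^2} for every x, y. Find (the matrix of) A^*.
A^* = A^T =
[[-3, 1, -1],
 [0, 1, 0]]

For real matrices with standard dot products, the defining identity <Ax, y> = <x, A^* y> gives (Ax)^T y = x^T (A^*) y, i.e. x^T A^T y = x^T (A^*) y. Since this holds for all x, y, we must have A^* = A^T. Therefore
A^* =
[[-3, 1, -1],
 [0, 1, 0]].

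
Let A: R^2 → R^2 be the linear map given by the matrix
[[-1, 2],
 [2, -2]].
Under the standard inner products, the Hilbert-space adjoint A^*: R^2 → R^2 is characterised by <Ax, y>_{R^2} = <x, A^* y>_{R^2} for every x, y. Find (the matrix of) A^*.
A^* = A^T =
[[-1, 2],
 [2, -2]]

For real matrices with standard dot products, the defining identity <Ax, y> = <x, A^* y> gives (Ax)^T y = x^T (A^*) y, i.e. x^T A^T y = x^T (A^*) y. Since this holds for all x, y, we must have A^* = A^T. Therefore
A^* =
[[-1, 2],
 [2, -2]].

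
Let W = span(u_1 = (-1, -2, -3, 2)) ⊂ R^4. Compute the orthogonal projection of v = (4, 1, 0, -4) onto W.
proj_W(v) = (7/9, 14/9, 7/3, -14/9)

Set up U = [u_1 | ... | u_1] ∈ R^(4×1). The projector onto W = col(U) is P = U (U^T U)^(-1) U^T.
Compute U^T U =
  [18],
and U^T v = (-14).
Solve U^T U · c = U^T v for the coefficients: c = (-7/9). The projection is proj_W(v) = U c.
Check: (v - proj_W(v)) · u_1 = 0  (should be 0).
Result: proj_W(v) = (7/9, 14/9, 7/3, -14/9).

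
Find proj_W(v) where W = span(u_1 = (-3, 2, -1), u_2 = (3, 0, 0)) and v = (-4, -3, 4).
proj_W(v) = (-4, -4, 2)

Set up U = [u_1 | ... | u_2] ∈ R^(3×2). The projector onto W = col(U) is P = U (U^T U)^(-1) U^T.
Compute U^T U =
  [14, -9]
  [-9, 9],
and U^T v = (2, -12).
Solve U^T U · c = U^T v for the coefficients: c = (-2, -10/3). The projection is proj_W(v) = U c.
Check: (v - proj_W(v)) · u_1 = 0  (should be 0).
Check: (v - proj_W(v)) · u_2 = 0  (should be 0).
Result: proj_W(v) = (-4, -4, 2).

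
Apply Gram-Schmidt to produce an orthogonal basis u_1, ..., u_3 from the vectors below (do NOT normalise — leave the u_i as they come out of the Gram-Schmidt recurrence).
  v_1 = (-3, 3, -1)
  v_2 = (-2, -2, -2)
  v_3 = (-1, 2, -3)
Orthogonal basis:
  u_1 = (-3, 3, -1)
  u_2 = (-32/19, -44/19, -36/19)
  u_3 = (9/7, 9/14, -27/14)

Apply the Gram-Schmidt recurrence
  u_1 = v_1
  u_i = v_i − Σ_{j<i} ((v_i · u_j) / (u_j · u_j)) · u_j.

Step by step this gives:
  u_1 = (-3, 3, -1)
  u_2 = (-32/19, -44/19, -36/19)
  u_3 = (9/7, 9/14, -27/14)

Orthogonality check:
  u_2 · u_1 = 0 (should be 0)
  u_3 · u_1 = 0 (should be 0)
  u_3 · u_2 = 0 (should be 0)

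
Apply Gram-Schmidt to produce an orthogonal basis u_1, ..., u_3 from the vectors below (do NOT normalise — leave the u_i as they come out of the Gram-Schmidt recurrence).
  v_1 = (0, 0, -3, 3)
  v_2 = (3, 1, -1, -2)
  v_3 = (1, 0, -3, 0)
Orthogonal basis:
  u_1 = (0, 0, -3, 3)
  u_2 = (3, 1, -3/2, -3/2)
  u_3 = (-16/29, -15/29, -21/29, -21/29)

Apply the Gram-Schmidt recurrence
  u_1 = v_1
  u_i = v_i − Σ_{j<i} ((v_i · u_j) / (u_j · u_j)) · u_j.

Step by step this gives:
  u_1 = (0, 0, -3, 3)
  u_2 = (3, 1, -3/2, -3/2)
  u_3 = (-16/29, -15/29, -21/29, -21/29)

Orthogonality check:
  u_2 · u_1 = 0 (should be 0)
  u_3 · u_1 = 0 (should be 0)
  u_3 · u_2 = 0 (should be 0)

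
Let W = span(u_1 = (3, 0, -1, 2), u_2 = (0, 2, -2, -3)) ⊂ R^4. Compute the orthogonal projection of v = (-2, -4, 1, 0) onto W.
proj_W(v) = (-159/74, -56/37, 165/74, 31/37)

Set up U = [u_1 | ... | u_2] ∈ R^(4×2). The projector onto W = col(U) is P = U (U^T U)^(-1) U^T.
Compute U^T U =
  [14, -4]
  [-4, 17],
and U^T v = (-7, -10).
Solve U^T U · c = U^T v for the coefficients: c = (-53/74, -28/37). The projection is proj_W(v) = U c.
Check: (v - proj_W(v)) · u_1 = 0  (should be 0).
Check: (v - proj_W(v)) · u_2 = 0  (should be 0).
Result: proj_W(v) = (-159/74, -56/37, 165/74, 31/37).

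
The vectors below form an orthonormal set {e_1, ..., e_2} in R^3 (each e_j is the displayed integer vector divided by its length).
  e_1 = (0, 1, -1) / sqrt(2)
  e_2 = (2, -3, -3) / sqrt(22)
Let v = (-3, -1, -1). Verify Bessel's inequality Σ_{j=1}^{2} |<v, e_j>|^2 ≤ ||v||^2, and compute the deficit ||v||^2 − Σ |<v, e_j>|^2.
Σ |<v, e_j>|^2 = 0; ||v||^2 = 11; deficit = 11

Write each e_j = u_j / sqrt(<u_j, u_j>) where u_j is the displayed integer vector. Then <v, e_j> = <v, u_j> / sqrt(<u_j, u_j>), so |<v, e_j>|^2 = <v, u_j>^2 / <u_j, u_j>.
Coefficients: <v, e_1> = 0/sqrt(2), <v, e_2> = 0/sqrt(22).
Square and sum: Σ |<v, e_j>|^2 = 0.
Compute ||v||^2 = v·v = 11.
Deficit = 11 − 0 = 11 ≥ 0, confirming Bessel's inequality. (The deficit equals ||v − Σ <v,e_j> e_j||^2, the squared distance from v to span{e_j}.)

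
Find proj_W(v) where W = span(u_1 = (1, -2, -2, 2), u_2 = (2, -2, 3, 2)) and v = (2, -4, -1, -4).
proj_W(v) = (74/257, -154/257, -169/257, 154/257)

Set up U = [u_1 | ... | u_2] ∈ R^(4×2). The projector onto W = col(U) is P = U (U^T U)^(-1) U^T.
Compute U^T U =
  [13, 4]
  [4, 21],
and U^T v = (4, 1).
Solve U^T U · c = U^T v for the coefficients: c = (80/257, -3/257). The projection is proj_W(v) = U c.
Check: (v - proj_W(v)) · u_1 = 0  (should be 0).
Check: (v - proj_W(v)) · u_2 = 0  (should be 0).
Result: proj_W(v) = (74/257, -154/257, -169/257, 154/257).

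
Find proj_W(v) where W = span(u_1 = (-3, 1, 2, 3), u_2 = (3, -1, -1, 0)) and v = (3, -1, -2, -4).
proj_W(v) = (318/109, -106/109, -248/109, -426/109)

Set up U = [u_1 | ... | u_2] ∈ R^(4×2). The projector onto W = col(U) is P = U (U^T U)^(-1) U^T.
Compute U^T U =
  [23, -12]
  [-12, 11],
and U^T v = (-26, 12).
Solve U^T U · c = U^T v for the coefficients: c = (-142/109, -36/109). The projection is proj_W(v) = U c.
Check: (v - proj_W(v)) · u_1 = 0  (should be 0).
Check: (v - proj_W(v)) · u_2 = 0  (should be 0).
Result: proj_W(v) = (318/109, -106/109, -248/109, -426/109).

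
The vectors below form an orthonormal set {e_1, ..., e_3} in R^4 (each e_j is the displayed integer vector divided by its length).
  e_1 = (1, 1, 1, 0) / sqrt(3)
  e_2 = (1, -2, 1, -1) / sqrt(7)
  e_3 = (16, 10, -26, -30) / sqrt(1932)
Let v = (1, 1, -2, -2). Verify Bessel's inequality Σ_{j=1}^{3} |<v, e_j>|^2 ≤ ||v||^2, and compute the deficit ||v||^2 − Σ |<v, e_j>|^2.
Σ |<v, e_j>|^2 = 10; ||v||^2 = 10; deficit = 0

Write each e_j = u_j / sqrt(<u_j, u_j>) where u_j is the displayed integer vector. Then <v, e_j> = <v, u_j> / sqrt(<u_j, u_j>), so |<v, e_j>|^2 = <v, u_j>^2 / <u_j, u_j>.
Coefficients: <v, e_1> = 0/sqrt(3), <v, e_2> = -1/sqrt(7), <v, e_3> = 138/sqrt(1932).
Square and sum: Σ |<v, e_j>|^2 = 10.
Compute ||v||^2 = v·v = 10.
Deficit = 10 − 10 = 0 ≥ 0, confirming Bessel's inequality. (The deficit equals ||v − Σ <v,e_j> e_j||^2, the squared distance from v to span{e_j}.)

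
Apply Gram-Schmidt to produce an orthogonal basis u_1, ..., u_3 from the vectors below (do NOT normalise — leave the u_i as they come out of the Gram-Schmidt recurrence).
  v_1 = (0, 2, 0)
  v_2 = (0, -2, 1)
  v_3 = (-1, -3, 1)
Orthogonal basis:
  u_1 = (0, 2, 0)
  u_2 = (0, 0, 1)
  u_3 = (-1, 0, 0)

Apply the Gram-Schmidt recurrence
  u_1 = v_1
  u_i = v_i − Σ_{j<i} ((v_i · u_j) / (u_j · u_j)) · u_j.

Step by step this gives:
  u_1 = (0, 2, 0)
  u_2 = (0, 0, 1)
  u_3 = (-1, 0, 0)

Orthogonality check:
  u_2 · u_1 = 0 (should be 0)
  u_3 · u_1 = 0 (should be 0)
  u_3 · u_2 = 0 (should be 0)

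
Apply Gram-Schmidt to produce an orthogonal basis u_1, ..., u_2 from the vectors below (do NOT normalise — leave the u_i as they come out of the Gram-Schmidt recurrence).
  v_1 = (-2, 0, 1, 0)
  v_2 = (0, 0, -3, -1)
Orthogonal basis:
  u_1 = (-2, 0, 1, 0)
  u_2 = (-6/5, 0, -12/5, -1)

Apply the Gram-Schmidt recurrence
  u_1 = v_1
  u_i = v_i − Σ_{j<i} ((v_i · u_j) / (u_j · u_j)) · u_j.

Step by step this gives:
  u_1 = (-2, 0, 1, 0)
  u_2 = (-6/5, 0, -12/5, -1)

Orthogonality check:
  u_2 · u_1 = 0 (should be 0)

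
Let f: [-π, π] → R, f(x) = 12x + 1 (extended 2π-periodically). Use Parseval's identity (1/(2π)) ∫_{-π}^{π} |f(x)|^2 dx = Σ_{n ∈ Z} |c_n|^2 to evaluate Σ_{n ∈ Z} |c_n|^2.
Σ |c_n|^2 = 48π^2 + 1

Expand and integrate term by term over [-π, π]:
  ∫ (12x)^2 dx = 144·(2π^3/3); ∫ 2·12·(1)·x dx = 0 (odd integrand); ∫ 1^2 dx = 1·2π.
So (1/(2π)) ∫_{-π}^{π} (12x + 1)^2 dx = 144π^2/3 + 1 = 48π^2 + 1.
Parseval ⇒ Σ |c_n|^2 = 48π^2 + 1.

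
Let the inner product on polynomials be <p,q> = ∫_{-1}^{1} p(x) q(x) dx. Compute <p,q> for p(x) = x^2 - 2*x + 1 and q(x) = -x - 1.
<p,q> = -4/3

Expand the product: p(x)·q(x) = -x^3 + x^2 + x - 1.
∫_{-1}^{1} of each monomial x^k gives [2/(k+1) if k even, 0 if k odd]. Integrating term-by-term (or equivalently evaluating the antiderivative F(x) = -x^4/4 + x^3/3 + x^2/2 - x at the endpoints):
  F(1) − F(−1) = -5/12 − (11/12) = -4/3.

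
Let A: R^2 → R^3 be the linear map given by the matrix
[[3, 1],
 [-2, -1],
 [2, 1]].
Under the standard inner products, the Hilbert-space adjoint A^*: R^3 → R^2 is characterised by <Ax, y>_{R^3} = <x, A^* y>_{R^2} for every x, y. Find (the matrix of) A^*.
A^* = A^T =
[[3, -2, 2],
 [1, -1, 1]]

For real matrices with standard dot products, the defining identity <Ax, y> = <x, A^* y> gives (Ax)^T y = x^T (A^*) y, i.e. x^T A^T y = x^T (A^*) y. Since this holds for all x, y, we must have A^* = A^T. Therefore
A^* =
[[3, -2, 2],
 [1, -1, 1]].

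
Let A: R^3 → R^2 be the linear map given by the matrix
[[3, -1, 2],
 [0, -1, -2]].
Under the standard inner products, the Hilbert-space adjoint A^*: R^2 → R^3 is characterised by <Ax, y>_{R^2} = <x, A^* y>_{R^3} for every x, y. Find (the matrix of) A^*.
A^* = A^T =
[[3, 0],
 [-1, -1],
 [2, -2]]

For real matrices with standard dot products, the defining identity <Ax, y> = <x, A^* y> gives (Ax)^T y = x^T (A^*) y, i.e. x^T A^T y = x^T (A^*) y. Since this holds for all x, y, we must have A^* = A^T. Therefore
A^* =
[[3, 0],
 [-1, -1],
 [2, -2]].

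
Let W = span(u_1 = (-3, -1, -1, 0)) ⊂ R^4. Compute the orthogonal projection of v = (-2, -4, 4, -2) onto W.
proj_W(v) = (-18/11, -6/11, -6/11, 0)

Set up U = [u_1 | ... | u_1] ∈ R^(4×1). The projector onto W = col(U) is P = U (U^T U)^(-1) U^T.
Compute U^T U =
  [11],
and U^T v = (6).
Solve U^T U · c = U^T v for the coefficients: c = (6/11). The projection is proj_W(v) = U c.
Check: (v - proj_W(v)) · u_1 = 0  (should be 0).
Result: proj_W(v) = (-18/11, -6/11, -6/11, 0).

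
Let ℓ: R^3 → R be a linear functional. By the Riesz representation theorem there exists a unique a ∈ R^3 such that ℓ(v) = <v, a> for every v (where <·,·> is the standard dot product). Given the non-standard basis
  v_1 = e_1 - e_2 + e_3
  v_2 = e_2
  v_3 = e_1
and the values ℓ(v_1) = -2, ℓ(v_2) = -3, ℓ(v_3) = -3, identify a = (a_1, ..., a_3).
a = (-3, -3, -2)

Write a = (a_1, ..., a_3) in the standard basis. For each basis vector v_i, ℓ(v_i) = <v_i, a> is a linear equation in the a_j's. Collect the n equations into a matrix system V a = ℓ, where row i of V is v_i (expressed in the standard basis). Since V is invertible (lower-triangular with 1s on the diagonal, up to permutation), solve by back-substitution:
  V =
[[1, -1, 1],
 [0, 1, 0],
 [1, 0, 0]]
  V a = (-2, -3, -3)
Solving gives a = (-3, -3, -2).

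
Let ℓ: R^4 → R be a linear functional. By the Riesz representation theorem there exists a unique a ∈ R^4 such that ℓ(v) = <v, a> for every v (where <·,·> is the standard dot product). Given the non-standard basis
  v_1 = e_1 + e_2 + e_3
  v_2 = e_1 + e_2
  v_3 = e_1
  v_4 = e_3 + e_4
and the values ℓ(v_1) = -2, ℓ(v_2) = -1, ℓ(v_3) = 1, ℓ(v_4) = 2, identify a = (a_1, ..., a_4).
a = (1, -2, -1, 3)

Write a = (a_1, ..., a_4) in the standard basis. For each basis vector v_i, ℓ(v_i) = <v_i, a> is a linear equation in the a_j's. Collect the n equations into a matrix system V a = ℓ, where row i of V is v_i (expressed in the standard basis). Since V is invertible (lower-triangular with 1s on the diagonal, up to permutation), solve by back-substitution:
  V =
[[1, 1, 1, 0],
 [1, 1, 0, 0],
 [1, 0, 0, 0],
 [0, 0, 1, 1]]
  V a = (-2, -1, 1, 2)
Solving gives a = (1, -2, -1, 3).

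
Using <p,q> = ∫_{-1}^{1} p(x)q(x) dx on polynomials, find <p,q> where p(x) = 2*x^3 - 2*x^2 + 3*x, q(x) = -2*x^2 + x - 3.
<p,q> = 42/5

Expand the product: p(x)·q(x) = -4*x^5 + 6*x^4 - 14*x^3 + 9*x^2 - 9*x.
∫_{-1}^{1} of each monomial x^k gives [2/(k+1) if k even, 0 if k odd]. Integrating term-by-term (or equivalently evaluating the antiderivative F(x) = -2*x^6/3 + 6*x^5/5 - 7*x^4/2 + 3*x^3 - 9*x^2/2 at the endpoints):
  F(1) − F(−1) = -67/15 − (-193/15) = 42/5.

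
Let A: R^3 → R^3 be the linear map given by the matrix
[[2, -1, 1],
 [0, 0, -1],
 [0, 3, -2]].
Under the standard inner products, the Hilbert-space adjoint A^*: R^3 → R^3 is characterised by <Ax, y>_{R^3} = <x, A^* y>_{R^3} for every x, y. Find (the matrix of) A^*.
A^* = A^T =
[[2, 0, 0],
 [-1, 0, 3],
 [1, -1, -2]]

For real matrices with standard dot products, the defining identity <Ax, y> = <x, A^* y> gives (Ax)^T y = x^T (A^*) y, i.e. x^T A^T y = x^T (A^*) y. Since this holds for all x, y, we must have A^* = A^T. Therefore
A^* =
[[2, 0, 0],
 [-1, 0, 3],
 [1, -1, -2]].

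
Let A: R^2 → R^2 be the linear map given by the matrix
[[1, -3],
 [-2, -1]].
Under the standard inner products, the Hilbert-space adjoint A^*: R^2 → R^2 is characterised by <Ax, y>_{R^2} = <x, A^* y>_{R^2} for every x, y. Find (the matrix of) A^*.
A^* = A^T =
[[1, -2],
 [-3, -1]]

For real matrices with standard dot products, the defining identity <Ax, y> = <x, A^* y> gives (Ax)^T y = x^T (A^*) y, i.e. x^T A^T y = x^T (A^*) y. Since this holds for all x, y, we must have A^* = A^T. Therefore
A^* =
[[1, -2],
 [-3, -1]].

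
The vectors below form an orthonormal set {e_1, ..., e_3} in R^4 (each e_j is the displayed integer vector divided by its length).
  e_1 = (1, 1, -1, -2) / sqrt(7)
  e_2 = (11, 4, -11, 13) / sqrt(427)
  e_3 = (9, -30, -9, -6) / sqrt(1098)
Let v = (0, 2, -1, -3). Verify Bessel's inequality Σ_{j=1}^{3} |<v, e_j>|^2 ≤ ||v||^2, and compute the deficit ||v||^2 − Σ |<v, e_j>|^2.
Σ |<v, e_j>|^2 = 27/2; ||v||^2 = 14; deficit = 1/2

Write each e_j = u_j / sqrt(<u_j, u_j>) where u_j is the displayed integer vector. Then <v, e_j> = <v, u_j> / sqrt(<u_j, u_j>), so |<v, e_j>|^2 = <v, u_j>^2 / <u_j, u_j>.
Coefficients: <v, e_1> = 9/sqrt(7), <v, e_2> = -20/sqrt(427), <v, e_3> = -33/sqrt(1098).
Square and sum: Σ |<v, e_j>|^2 = 27/2.
Compute ||v||^2 = v·v = 14.
Deficit = 14 − 27/2 = 1/2 ≥ 0, confirming Bessel's inequality. (The deficit equals ||v − Σ <v,e_j> e_j||^2, the squared distance from v to span{e_j}.)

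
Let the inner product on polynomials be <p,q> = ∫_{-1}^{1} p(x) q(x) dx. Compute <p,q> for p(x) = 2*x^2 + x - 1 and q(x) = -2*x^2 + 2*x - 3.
<p,q> = 46/15

Expand the product: p(x)·q(x) = -4*x^4 + 2*x^3 - 2*x^2 - 5*x + 3.
∫_{-1}^{1} of each monomial x^k gives [2/(k+1) if k even, 0 if k odd]. Integrating term-by-term (or equivalently evaluating the antiderivative F(x) = -4*x^5/5 + x^4/2 - 2*x^3/3 - 5*x^2/2 + 3*x at the endpoints):
  F(1) − F(−1) = -7/15 − (-53/15) = 46/15.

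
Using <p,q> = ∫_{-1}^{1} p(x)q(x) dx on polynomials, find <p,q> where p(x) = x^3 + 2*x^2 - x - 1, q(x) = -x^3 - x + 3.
<p,q> = -34/21

Expand the product: p(x)·q(x) = -x^6 - 2*x^5 + 2*x^3 + 7*x^2 - 2*x - 3.
∫_{-1}^{1} of each monomial x^k gives [2/(k+1) if k even, 0 if k odd]. Integrating term-by-term (or equivalently evaluating the antiderivative F(x) = -x^7/7 - x^6/3 + x^4/2 + 7*x^3/3 - x^2 - 3*x at the endpoints):
  F(1) − F(−1) = -23/14 − (-1/42) = -34/21.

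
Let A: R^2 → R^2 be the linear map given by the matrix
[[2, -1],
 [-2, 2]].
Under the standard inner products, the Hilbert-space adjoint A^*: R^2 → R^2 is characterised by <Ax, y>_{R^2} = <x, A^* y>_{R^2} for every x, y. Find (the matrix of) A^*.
A^* = A^T =
[[2, -2],
 [-1, 2]]

For real matrices with standard dot products, the defining identity <Ax, y> = <x, A^* y> gives (Ax)^T y = x^T (A^*) y, i.e. x^T A^T y = x^T (A^*) y. Since this holds for all x, y, we must have A^* = A^T. Therefore
A^* =
[[2, -2],
 [-1, 2]].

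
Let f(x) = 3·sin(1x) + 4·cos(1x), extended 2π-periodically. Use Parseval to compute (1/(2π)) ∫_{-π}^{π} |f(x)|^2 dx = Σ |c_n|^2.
Σ |c_n|^2 = 25/2

Expand |f|^2 and use orthogonality of {sin(nx), cos(mx)} on [-π, π]:
  ∫_{-π}^{π} sin(nx)^2 dx = π, ∫ cos(mx)^2 dx = π, and cross terms integrate to 0.
So ∫_{-π}^{π} f(x)^2 dx = 3^2 · π + 4^2 · π = (9 + 16)π.
Divide by 2π: (9 + 16)/2 = 25/2.
By Parseval, this equals Σ |c_n|^2.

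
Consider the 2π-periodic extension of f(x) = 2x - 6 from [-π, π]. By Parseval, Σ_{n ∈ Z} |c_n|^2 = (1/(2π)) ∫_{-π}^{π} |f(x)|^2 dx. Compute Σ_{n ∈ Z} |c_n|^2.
Σ |c_n|^2 = 4π^2/3 + 36

Expand and integrate term by term over [-π, π]:
  ∫ (2x)^2 dx = 4·(2π^3/3); ∫ 2·2·(-6)·x dx = 0 (odd integrand); ∫ (-6)^2 dx = 36·2π.
So (1/(2π)) ∫_{-π}^{π} (2x - 6)^2 dx = 4π^2/3 + 36 = 4π^2/3 + 36.
Parseval ⇒ Σ |c_n|^2 = 4π^2/3 + 36.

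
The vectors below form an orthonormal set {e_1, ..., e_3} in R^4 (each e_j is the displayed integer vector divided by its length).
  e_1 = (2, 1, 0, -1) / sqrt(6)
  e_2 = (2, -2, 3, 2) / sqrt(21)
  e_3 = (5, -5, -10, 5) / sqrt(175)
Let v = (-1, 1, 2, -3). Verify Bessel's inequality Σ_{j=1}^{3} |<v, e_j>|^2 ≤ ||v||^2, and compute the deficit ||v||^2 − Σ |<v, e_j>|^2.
Σ |<v, e_j>|^2 = 13; ||v||^2 = 15; deficit = 2

Write each e_j = u_j / sqrt(<u_j, u_j>) where u_j is the displayed integer vector. Then <v, e_j> = <v, u_j> / sqrt(<u_j, u_j>), so |<v, e_j>|^2 = <v, u_j>^2 / <u_j, u_j>.
Coefficients: <v, e_1> = 2/sqrt(6), <v, e_2> = -4/sqrt(21), <v, e_3> = -45/sqrt(175).
Square and sum: Σ |<v, e_j>|^2 = 13.
Compute ||v||^2 = v·v = 15.
Deficit = 15 − 13 = 2 ≥ 0, confirming Bessel's inequality. (The deficit equals ||v − Σ <v,e_j> e_j||^2, the squared distance from v to span{e_j}.)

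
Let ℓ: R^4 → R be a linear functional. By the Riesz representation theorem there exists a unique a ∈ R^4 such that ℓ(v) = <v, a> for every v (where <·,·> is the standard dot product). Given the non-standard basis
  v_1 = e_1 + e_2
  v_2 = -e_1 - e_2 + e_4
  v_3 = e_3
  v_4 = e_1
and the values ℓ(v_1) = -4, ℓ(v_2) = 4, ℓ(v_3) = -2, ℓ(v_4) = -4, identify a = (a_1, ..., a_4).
a = (-4, 0, -2, 0)

Write a = (a_1, ..., a_4) in the standard basis. For each basis vector v_i, ℓ(v_i) = <v_i, a> is a linear equation in the a_j's. Collect the n equations into a matrix system V a = ℓ, where row i of V is v_i (expressed in the standard basis). Since V is invertible (lower-triangular with 1s on the diagonal, up to permutation), solve by back-substitution:
  V =
[[1, 1, 0, 0],
 [-1, -1, 0, 1],
 [0, 0, 1, 0],
 [1, 0, 0, 0]]
  V a = (-4, 4, -2, -4)
Solving gives a = (-4, 0, -2, 0).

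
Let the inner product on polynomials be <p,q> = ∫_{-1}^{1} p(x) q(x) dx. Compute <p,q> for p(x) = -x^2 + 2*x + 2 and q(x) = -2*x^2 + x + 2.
<p,q> = 92/15

Expand the product: p(x)·q(x) = 2*x^4 - 5*x^3 - 4*x^2 + 6*x + 4.
∫_{-1}^{1} of each monomial x^k gives [2/(k+1) if k even, 0 if k odd]. Integrating term-by-term (or equivalently evaluating the antiderivative F(x) = 2*x^5/5 - 5*x^4/4 - 4*x^3/3 + 3*x^2 + 4*x at the endpoints):
  F(1) − F(−1) = 289/60 − (-79/60) = 92/15.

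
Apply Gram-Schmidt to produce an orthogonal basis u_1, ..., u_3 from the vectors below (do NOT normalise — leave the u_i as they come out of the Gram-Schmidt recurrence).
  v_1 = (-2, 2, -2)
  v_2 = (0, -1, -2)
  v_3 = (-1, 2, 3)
Orthogonal basis:
  u_1 = (-2, 2, -2)
  u_2 = (1/3, -4/3, -5/3)
  u_3 = (-3/7, -2/7, 1/7)

Apply the Gram-Schmidt recurrence
  u_1 = v_1
  u_i = v_i − Σ_{j<i} ((v_i · u_j) / (u_j · u_j)) · u_j.

Step by step this gives:
  u_1 = (-2, 2, -2)
  u_2 = (1/3, -4/3, -5/3)
  u_3 = (-3/7, -2/7, 1/7)

Orthogonality check:
  u_2 · u_1 = 0 (should be 0)
  u_3 · u_1 = 0 (should be 0)
  u_3 · u_2 = 0 (should be 0)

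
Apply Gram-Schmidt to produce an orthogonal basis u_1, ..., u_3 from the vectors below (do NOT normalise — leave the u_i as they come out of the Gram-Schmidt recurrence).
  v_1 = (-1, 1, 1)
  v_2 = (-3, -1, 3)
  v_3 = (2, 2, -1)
Orthogonal basis:
  u_1 = (-1, 1, 1)
  u_2 = (-4/3, -8/3, 4/3)
  u_3 = (1/2, 0, 1/2)

Apply the Gram-Schmidt recurrence
  u_1 = v_1
  u_i = v_i − Σ_{j<i} ((v_i · u_j) / (u_j · u_j)) · u_j.

Step by step this gives:
  u_1 = (-1, 1, 1)
  u_2 = (-4/3, -8/3, 4/3)
  u_3 = (1/2, 0, 1/2)

Orthogonality check:
  u_2 · u_1 = 0 (should be 0)
  u_3 · u_1 = 0 (should be 0)
  u_3 · u_2 = 0 (should be 0)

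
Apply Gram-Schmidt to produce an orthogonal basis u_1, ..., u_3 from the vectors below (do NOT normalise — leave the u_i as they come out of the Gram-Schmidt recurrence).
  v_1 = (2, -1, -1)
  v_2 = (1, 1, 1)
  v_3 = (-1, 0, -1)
Orthogonal basis:
  u_1 = (2, -1, -1)
  u_2 = (1, 1, 1)
  u_3 = (0, 1/2, -1/2)

Apply the Gram-Schmidt recurrence
  u_1 = v_1
  u_i = v_i − Σ_{j<i} ((v_i · u_j) / (u_j · u_j)) · u_j.

Step by step this gives:
  u_1 = (2, -1, -1)
  u_2 = (1, 1, 1)
  u_3 = (0, 1/2, -1/2)

Orthogonality check:
  u_2 · u_1 = 0 (should be 0)
  u_3 · u_1 = 0 (should be 0)
  u_3 · u_2 = 0 (should be 0)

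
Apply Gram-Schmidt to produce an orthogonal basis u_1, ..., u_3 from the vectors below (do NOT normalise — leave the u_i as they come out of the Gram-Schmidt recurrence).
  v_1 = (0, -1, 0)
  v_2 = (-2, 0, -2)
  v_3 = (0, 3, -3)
Orthogonal basis:
  u_1 = (0, -1, 0)
  u_2 = (-2, 0, -2)
  u_3 = (3/2, 0, -3/2)

Apply the Gram-Schmidt recurrence
  u_1 = v_1
  u_i = v_i − Σ_{j<i} ((v_i · u_j) / (u_j · u_j)) · u_j.

Step by step this gives:
  u_1 = (0, -1, 0)
  u_2 = (-2, 0, -2)
  u_3 = (3/2, 0, -3/2)

Orthogonality check:
  u_2 · u_1 = 0 (should be 0)
  u_3 · u_1 = 0 (should be 0)
  u_3 · u_2 = 0 (should be 0)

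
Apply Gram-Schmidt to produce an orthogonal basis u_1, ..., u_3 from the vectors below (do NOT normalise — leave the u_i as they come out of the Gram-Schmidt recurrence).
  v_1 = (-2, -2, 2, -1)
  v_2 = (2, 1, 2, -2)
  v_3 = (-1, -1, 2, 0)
Orthogonal basis:
  u_1 = (-2, -2, 2, -1)
  u_2 = (2, 1, 2, -2)
  u_3 = (1/13, 2/13, 8/13, 10/13)

Apply the Gram-Schmidt recurrence
  u_1 = v_1
  u_i = v_i − Σ_{j<i} ((v_i · u_j) / (u_j · u_j)) · u_j.

Step by step this gives:
  u_1 = (-2, -2, 2, -1)
  u_2 = (2, 1, 2, -2)
  u_3 = (1/13, 2/13, 8/13, 10/13)

Orthogonality check:
  u_2 · u_1 = 0 (should be 0)
  u_3 · u_1 = 0 (should be 0)
  u_3 · u_2 = 0 (should be 0)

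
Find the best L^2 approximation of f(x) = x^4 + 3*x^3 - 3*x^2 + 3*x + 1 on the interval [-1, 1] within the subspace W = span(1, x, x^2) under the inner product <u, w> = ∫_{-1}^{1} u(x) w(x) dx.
g(x) = -15*x^2/7 + 24*x/5 + 32/35

The best approximation g ∈ W is the orthogonal projection of f onto W. Writing g = a_0 + a_1 x + a_2 x^2, the coefficients solve the normal equations G · a = b where
  G_{ij} = <φ_i, φ_j> and b_i = <f, φ_i>, with φ_0 = 1, φ_1 = x, φ_2 = x^2.
G =
  [2, 0, 2/3]
  [0, 2/3, 0]
  [2/3, 0, 2/5],
b = (2/5, 16/5, -26/105).
Solving gives a_0 = 32/35, a_1 = 24/5, a_2 = -15/7, so
  g(x) = -15*x^2/7 + 24*x/5 + 32/35.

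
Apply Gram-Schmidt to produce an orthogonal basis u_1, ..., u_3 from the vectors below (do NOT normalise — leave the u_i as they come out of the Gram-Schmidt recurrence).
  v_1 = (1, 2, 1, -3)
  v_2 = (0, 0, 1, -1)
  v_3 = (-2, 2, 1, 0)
Orthogonal basis:
  u_1 = (1, 2, 1, -3)
  u_2 = (-4/15, -8/15, 11/15, -1/5)
  u_3 = (-15/7, 12/7, 9/14, 9/14)

Apply the Gram-Schmidt recurrence
  u_1 = v_1
  u_i = v_i − Σ_{j<i} ((v_i · u_j) / (u_j · u_j)) · u_j.

Step by step this gives:
  u_1 = (1, 2, 1, -3)
  u_2 = (-4/15, -8/15, 11/15, -1/5)
  u_3 = (-15/7, 12/7, 9/14, 9/14)

Orthogonality check:
  u_2 · u_1 = 0 (should be 0)
  u_3 · u_1 = 0 (should be 0)
  u_3 · u_2 = 0 (should be 0)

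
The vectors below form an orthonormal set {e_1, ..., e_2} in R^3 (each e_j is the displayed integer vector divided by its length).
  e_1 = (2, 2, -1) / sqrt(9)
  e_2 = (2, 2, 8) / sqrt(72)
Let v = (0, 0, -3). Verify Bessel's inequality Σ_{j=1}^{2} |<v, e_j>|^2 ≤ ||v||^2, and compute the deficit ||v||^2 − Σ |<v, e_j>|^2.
Σ |<v, e_j>|^2 = 9; ||v||^2 = 9; deficit = 0

Write each e_j = u_j / sqrt(<u_j, u_j>) where u_j is the displayed integer vector. Then <v, e_j> = <v, u_j> / sqrt(<u_j, u_j>), so |<v, e_j>|^2 = <v, u_j>^2 / <u_j, u_j>.
Coefficients: <v, e_1> = 3/sqrt(9), <v, e_2> = -24/sqrt(72).
Square and sum: Σ |<v, e_j>|^2 = 9.
Compute ||v||^2 = v·v = 9.
Deficit = 9 − 9 = 0 ≥ 0, confirming Bessel's inequality. (The deficit equals ||v − Σ <v,e_j> e_j||^2, the squared distance from v to span{e_j}.)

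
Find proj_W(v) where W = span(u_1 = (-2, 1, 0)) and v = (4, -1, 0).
proj_W(v) = (18/5, -9/5, 0)

Set up U = [u_1 | ... | u_1] ∈ R^(3×1). The projector onto W = col(U) is P = U (U^T U)^(-1) U^T.
Compute U^T U =
  [5],
and U^T v = (-9).
Solve U^T U · c = U^T v for the coefficients: c = (-9/5). The projection is proj_W(v) = U c.
Check: (v - proj_W(v)) · u_1 = 0  (should be 0).
Result: proj_W(v) = (18/5, -9/5, 0).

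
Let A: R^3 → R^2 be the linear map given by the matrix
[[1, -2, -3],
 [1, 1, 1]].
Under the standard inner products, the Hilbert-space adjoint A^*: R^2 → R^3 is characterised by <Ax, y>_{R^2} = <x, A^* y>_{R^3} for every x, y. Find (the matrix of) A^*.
A^* = A^T =
[[1, 1],
 [-2, 1],
 [-3, 1]]

For real matrices with standard dot products, the defining identity <Ax, y> = <x, A^* y> gives (Ax)^T y = x^T (A^*) y, i.e. x^T A^T y = x^T (A^*) y. Since this holds for all x, y, we must have A^* = A^T. Therefore
A^* =
[[1, 1],
 [-2, 1],
 [-3, 1]].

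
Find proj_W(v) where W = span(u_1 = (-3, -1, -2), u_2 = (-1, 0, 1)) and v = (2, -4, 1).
proj_W(v) = (31/27, 7/27, 4/27)

Set up U = [u_1 | ... | u_2] ∈ R^(3×2). The projector onto W = col(U) is P = U (U^T U)^(-1) U^T.
Compute U^T U =
  [14, 1]
  [1, 2],
and U^T v = (-4, -1).
Solve U^T U · c = U^T v for the coefficients: c = (-7/27, -10/27). The projection is proj_W(v) = U c.
Check: (v - proj_W(v)) · u_1 = 0  (should be 0).
Check: (v - proj_W(v)) · u_2 = 0  (should be 0).
Result: proj_W(v) = (31/27, 7/27, 4/27).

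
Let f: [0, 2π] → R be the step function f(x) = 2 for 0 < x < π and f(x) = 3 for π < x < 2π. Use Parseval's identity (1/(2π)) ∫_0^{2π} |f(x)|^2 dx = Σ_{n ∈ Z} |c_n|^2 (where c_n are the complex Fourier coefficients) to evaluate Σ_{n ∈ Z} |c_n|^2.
Σ |c_n|^2 = 13/2

Parseval equates the L^2 energy of f (normalised by 1/(2π)) with the ℓ^2 sum of its Fourier coefficients: (1/(2π)) ∫_0^{2π} |f|^2 = Σ |c_n|^2.
Compute the left side: (1/(2π)) [∫_0^π 2^2 dx + ∫_π^{2π} 3^2 dx] = (1/(2π)) · (4π + 9π) = (4 + 9)/2 = 13/2.
So Σ_{n ∈ Z} |c_n|^2 = 13/2.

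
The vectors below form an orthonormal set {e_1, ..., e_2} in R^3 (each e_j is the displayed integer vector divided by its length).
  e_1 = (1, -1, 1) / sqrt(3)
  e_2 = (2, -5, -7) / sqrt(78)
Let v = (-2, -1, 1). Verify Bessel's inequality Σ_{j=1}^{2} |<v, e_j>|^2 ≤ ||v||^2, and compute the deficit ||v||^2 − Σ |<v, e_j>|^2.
Σ |<v, e_j>|^2 = 6/13; ||v||^2 = 6; deficit = 72/13

Write each e_j = u_j / sqrt(<u_j, u_j>) where u_j is the displayed integer vector. Then <v, e_j> = <v, u_j> / sqrt(<u_j, u_j>), so |<v, e_j>|^2 = <v, u_j>^2 / <u_j, u_j>.
Coefficients: <v, e_1> = 0/sqrt(3), <v, e_2> = -6/sqrt(78).
Square and sum: Σ |<v, e_j>|^2 = 6/13.
Compute ||v||^2 = v·v = 6.
Deficit = 6 − 6/13 = 72/13 ≥ 0, confirming Bessel's inequality. (The deficit equals ||v − Σ <v,e_j> e_j||^2, the squared distance from v to span{e_j}.)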